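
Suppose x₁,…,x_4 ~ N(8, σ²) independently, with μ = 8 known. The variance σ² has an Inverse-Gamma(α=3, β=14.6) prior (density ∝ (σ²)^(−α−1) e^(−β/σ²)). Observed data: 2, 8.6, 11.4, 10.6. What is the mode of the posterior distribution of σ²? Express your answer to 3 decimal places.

σ̂²_MAP = 6.990

Sum of squared deviations about the known mean: SS = (2−8)² + (8.6−8)² + (11.4−8)² + (10.6−8)² = 54.68.
The Normal likelihood contributes (σ²)^(−n/2) exp(−SS/(2σ²)), so the posterior is Inverse-Gamma(α + n/2, β + SS/2) = Inverse-Gamma(5, 41.94).
The mode of Inverse-Gamma(a, b) is b/(a+1) = 41.94/6 ≈ 6.990.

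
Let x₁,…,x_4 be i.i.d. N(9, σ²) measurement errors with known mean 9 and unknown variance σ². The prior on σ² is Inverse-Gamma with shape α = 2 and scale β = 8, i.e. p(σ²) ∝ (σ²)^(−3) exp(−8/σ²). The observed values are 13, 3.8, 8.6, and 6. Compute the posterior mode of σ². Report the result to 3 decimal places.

σ̂²_MAP = 6.820

Sum of squared deviations about the known mean: SS = (13−9)² + (3.8−9)² + (8.6−9)² + (6−9)² = 52.2.
The Normal likelihood contributes (σ²)^(−n/2) exp(−SS/(2σ²)), so the posterior is Inverse-Gamma(α + n/2, β + SS/2) = Inverse-Gamma(4, 34.1).
The mode of Inverse-Gamma(a, b) is b/(a+1) = 34.1/5 ≈ 6.820.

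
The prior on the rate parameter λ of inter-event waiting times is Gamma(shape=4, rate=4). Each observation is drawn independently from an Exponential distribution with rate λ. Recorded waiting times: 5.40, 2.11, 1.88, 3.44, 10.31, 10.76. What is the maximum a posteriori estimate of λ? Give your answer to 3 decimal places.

The Exponential(rate=λ) likelihood is ∝ λ^n e^(−λΣtᵢ). Here n = 6 and Σtᵢ = 5.40 + 2.11 + 1.88 + 3.44 + 10.31 + 10.76 = 33.90.
Posterior ∝ λ^3e^(−4λ) · λ^6e^(−33.90λ) = λ^9e^(−37.90λ), i.e. Gamma(10, 37.90).
Mode = (a−1)/b = 9/37.90 ≈ 0.237.

λ̂_MAP = 0.237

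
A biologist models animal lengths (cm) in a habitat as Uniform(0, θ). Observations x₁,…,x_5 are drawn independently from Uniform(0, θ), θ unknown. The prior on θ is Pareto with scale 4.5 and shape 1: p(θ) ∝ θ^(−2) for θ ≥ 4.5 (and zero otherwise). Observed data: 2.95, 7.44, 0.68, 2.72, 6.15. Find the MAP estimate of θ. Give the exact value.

θ̂_MAP = 7.44

The Uniform(0, θ) likelihood is θ^(−n) for θ ≥ max(xᵢ), zero otherwise. Here max(xᵢ) = 7.44.
Posterior ∝ θ^(−2) · θ^(−5) = θ^(−7) on θ ≥ max(4.5, 7.44) = 7.44.
This density is strictly decreasing in θ, so the posterior mode lies at the lower boundary of the support.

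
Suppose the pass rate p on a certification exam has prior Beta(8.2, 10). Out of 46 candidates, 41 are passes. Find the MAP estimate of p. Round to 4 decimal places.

Prior: Beta(8.2, 10).
Data: 41 successes in 46 trials. The binomial likelihood contributes p^41(1−p)^5, so the posterior is Beta(8.2+41, 10+5) = Beta(49.2, 15).
For Beta(a, b) with a, b > 1 the mode is (a−1)/(a+b−2) = 48.2/62.2 ≈ 0.7749.

p̂_MAP = 0.7749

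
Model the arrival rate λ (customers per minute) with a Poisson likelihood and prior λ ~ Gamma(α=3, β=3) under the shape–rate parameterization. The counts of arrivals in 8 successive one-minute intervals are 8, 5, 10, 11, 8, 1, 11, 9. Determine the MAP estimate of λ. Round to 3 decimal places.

λ̂_MAP = 5.909

Σxᵢ = 8+5+10+11+8+1+11+9 = 63, with n = 8.
Posterior ∝ λ^2e^(−3λ) · λ^63e^(−8λ) = λ^65e^(−11λ), i.e. Gamma(shape=66, rate=11).
The mode of a Gamma(a, b) with a ≥ 1 (shape–rate) is (a−1)/b = 65/11 ≈ 5.909.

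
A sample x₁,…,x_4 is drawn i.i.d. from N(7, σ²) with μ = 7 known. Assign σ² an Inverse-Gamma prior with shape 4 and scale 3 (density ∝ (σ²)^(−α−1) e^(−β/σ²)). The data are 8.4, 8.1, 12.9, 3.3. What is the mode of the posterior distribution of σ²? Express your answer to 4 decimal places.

Sum of squared deviations about the known mean: SS = (8.4−7)² + (8.1−7)² + (12.9−7)² + (3.3−7)² = 51.67.
The Normal likelihood contributes (σ²)^(−n/2) exp(−SS/(2σ²)), so the posterior is Inverse-Gamma(α + n/2, β + SS/2) = Inverse-Gamma(6, 28.835).
The mode of Inverse-Gamma(a, b) is b/(a+1) = 28.835/7 ≈ 4.1193.

σ̂²_MAP = 4.1193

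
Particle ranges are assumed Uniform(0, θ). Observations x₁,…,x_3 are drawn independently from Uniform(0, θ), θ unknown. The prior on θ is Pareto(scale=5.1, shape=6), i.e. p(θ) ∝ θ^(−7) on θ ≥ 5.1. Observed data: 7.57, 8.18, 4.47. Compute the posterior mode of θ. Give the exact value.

θ̂_MAP = 8.18

The Uniform(0, θ) likelihood is θ^(−n) for θ ≥ max(xᵢ), zero otherwise. Here max(xᵢ) = 8.18.
Posterior ∝ θ^(−7) · θ^(−3) = θ^(−10) on θ ≥ max(5.1, 8.18) = 8.18.
This density is strictly decreasing in θ, so the posterior mode lies at the lower boundary of the support.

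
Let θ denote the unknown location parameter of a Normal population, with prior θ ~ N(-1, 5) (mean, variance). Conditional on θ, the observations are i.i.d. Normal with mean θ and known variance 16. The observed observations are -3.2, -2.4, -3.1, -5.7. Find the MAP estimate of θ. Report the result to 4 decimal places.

θ̂_MAP = -2.4444

n = 4; x̄ = ((-3.2) + (-2.4) + (-3.1) + (-5.7))/4 = -14.4/4 = -3.6.
For a Normal prior and Normal likelihood with known variance, the posterior is Normal; its mode equals its mean, the precision-weighted average.
Prior precision 1/σ₀² = 1/5 = 0.2; data precision n/σ² = 4/16 = 0.25.
θ̂ = (0.2·(-1) + 0.25·(-3.6)) / (0.2 + 0.25) = (-1.1)/0.45 = -22/9 ≈ -2.4444.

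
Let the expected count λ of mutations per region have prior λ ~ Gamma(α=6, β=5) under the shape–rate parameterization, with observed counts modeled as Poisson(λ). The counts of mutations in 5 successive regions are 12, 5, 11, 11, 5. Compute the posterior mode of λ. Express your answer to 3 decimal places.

Σxᵢ = 12+5+11+11+5 = 44, with n = 5.
Posterior ∝ λ^5e^(−5λ) · λ^44e^(−5λ) = λ^49e^(−10λ), i.e. Gamma(shape=50, rate=10).
The mode of a Gamma(a, b) with a ≥ 1 (shape–rate) is (a−1)/b = 49/10 ≈ 4.900.

λ̂_MAP = 4.900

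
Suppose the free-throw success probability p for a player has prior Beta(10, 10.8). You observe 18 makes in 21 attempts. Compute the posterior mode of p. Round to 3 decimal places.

Prior: Beta(10, 10.8).
Data: 18 successes in 21 trials. The binomial likelihood contributes p^18(1−p)^3, so the posterior is Beta(10+18, 10.8+3) = Beta(28, 13.8).
For Beta(a, b) with a, b > 1 the mode is (a−1)/(a+b−2) = 27/39.8 ≈ 0.678.

p̂_MAP = 0.678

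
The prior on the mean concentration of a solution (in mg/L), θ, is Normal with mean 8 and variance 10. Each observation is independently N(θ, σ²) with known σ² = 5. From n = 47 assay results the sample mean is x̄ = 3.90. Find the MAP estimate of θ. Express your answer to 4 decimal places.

θ̂_MAP = 3.9432

n = 47, x̄ = 3.90.
For a Normal prior and Normal likelihood with known variance, the posterior is Normal; its mode equals its mean, the precision-weighted average.
Prior precision 1/σ₀² = 1/10 = 0.1; data precision n/σ² = 47/5 = 9.4.
θ̂ = (0.1·8 + 9.4·3.9) / (0.1 + 9.4) = 37.46/9.5 = 1873/475 ≈ 3.9432.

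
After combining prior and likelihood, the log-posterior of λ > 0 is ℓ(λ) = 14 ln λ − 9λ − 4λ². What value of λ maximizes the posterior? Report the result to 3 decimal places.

λ̂_MAP = 0.875

ℓ'(λ) = 14/λ − 9 − 8λ. Setting this to zero and multiplying by λ: 8λ² + 9λ − 14 = 0.
λ = (−9 + √(9² + 4·8·14)) / (2·8) = (−9 + √529) / 16 = (−9 + 23)/16 = 7/8.
ℓ''(λ) = −14/λ² − 8 < 0, confirming a maximum.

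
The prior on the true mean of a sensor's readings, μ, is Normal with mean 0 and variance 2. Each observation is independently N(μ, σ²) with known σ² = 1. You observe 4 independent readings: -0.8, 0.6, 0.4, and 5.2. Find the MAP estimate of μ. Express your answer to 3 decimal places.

n = 4; x̄ = ((-0.8) + 0.6 + 0.4 + 5.2)/4 = 5.4/4 = 1.35.
For a Normal prior and Normal likelihood with known variance, the posterior is Normal; its mode equals its mean, the precision-weighted average.
Prior precision 1/σ₀² = 1/2 = 0.5; data precision n/σ² = 4/1 = 4.
μ̂ = (0.5·0 + 4·1.35) / (0.5 + 4) = 5.4/4.5 = 1.200.

μ̂_MAP = 1.200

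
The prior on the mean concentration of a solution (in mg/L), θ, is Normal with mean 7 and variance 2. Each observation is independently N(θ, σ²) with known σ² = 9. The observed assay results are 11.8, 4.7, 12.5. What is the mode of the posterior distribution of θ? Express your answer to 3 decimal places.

n = 3; x̄ = (11.8 + 4.7 + 12.5)/3 = 29/3 = 29/3 ≈ 9.6667.
For a Normal prior and Normal likelihood with known variance, the posterior is Normal; its mode equals its mean, the precision-weighted average.
Prior precision 1/σ₀² = 1/2 = 0.5; data precision n/σ² = 3/9 = 1/3.
θ̂ = (0.5·7 + (1/3)·(29/3)) / (0.5 + 1/3) = (121/18)/(5/6) = 121/15 ≈ 8.067.

θ̂_MAP = 8.067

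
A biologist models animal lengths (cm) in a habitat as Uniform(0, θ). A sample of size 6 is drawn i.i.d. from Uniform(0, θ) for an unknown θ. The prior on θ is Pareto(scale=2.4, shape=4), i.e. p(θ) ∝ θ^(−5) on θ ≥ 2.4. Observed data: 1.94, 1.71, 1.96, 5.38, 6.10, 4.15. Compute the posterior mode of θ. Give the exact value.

θ̂_MAP = 6.10

The Uniform(0, θ) likelihood is θ^(−n) for θ ≥ max(xᵢ), zero otherwise. Here max(xᵢ) = 6.10.
Posterior ∝ θ^(−5) · θ^(−6) = θ^(−11) on θ ≥ max(2.4, 6.10) = 6.10.
This density is strictly decreasing in θ, so the posterior mode lies at the lower boundary of the support.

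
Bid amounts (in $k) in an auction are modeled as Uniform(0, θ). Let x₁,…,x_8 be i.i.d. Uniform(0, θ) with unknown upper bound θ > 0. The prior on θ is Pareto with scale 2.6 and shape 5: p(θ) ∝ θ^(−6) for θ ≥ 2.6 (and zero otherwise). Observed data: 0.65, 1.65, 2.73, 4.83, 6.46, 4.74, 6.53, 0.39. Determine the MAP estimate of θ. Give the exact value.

θ̂_MAP = 6.53

The Uniform(0, θ) likelihood is θ^(−n) for θ ≥ max(xᵢ), zero otherwise. Here max(xᵢ) = 6.53.
Posterior ∝ θ^(−6) · θ^(−8) = θ^(−14) on θ ≥ max(2.6, 6.53) = 6.53.
This density is strictly decreasing in θ, so the posterior mode lies at the lower boundary of the support.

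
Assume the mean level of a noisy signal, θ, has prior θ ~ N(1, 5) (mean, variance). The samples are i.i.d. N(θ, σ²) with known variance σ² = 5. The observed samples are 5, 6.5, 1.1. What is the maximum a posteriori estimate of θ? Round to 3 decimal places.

θ̂_MAP = 3.400

n = 3; x̄ = (5 + 6.5 + 1.1)/3 = 12.6/3 = 4.2.
For a Normal prior and Normal likelihood with known variance, the posterior is Normal; its mode equals its mean, the precision-weighted average.
Prior precision 1/σ₀² = 1/5 = 0.2; data precision n/σ² = 3/5 = 0.6.
θ̂ = (0.2·1 + 0.6·4.2) / (0.2 + 0.6) = 2.72/0.8 = 3.400.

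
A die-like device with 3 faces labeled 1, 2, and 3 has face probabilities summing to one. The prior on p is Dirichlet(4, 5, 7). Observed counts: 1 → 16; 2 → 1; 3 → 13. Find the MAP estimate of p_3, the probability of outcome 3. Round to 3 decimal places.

MAP estimate: 0.442

The posterior is Dirichlet(αᵢ + nᵢ) = Dirichlet(20, 6, 20).
For a Dirichlet(a₁,…,a_K) with all aᵢ > 1, the mode has j-th component (aⱼ − 1)/(Σaᵢ − K).
Here Σaᵢ = 46 and K = 3, so p_3 = (20 − 1)/(46 − 3) = 19/43 ≈ 0.442.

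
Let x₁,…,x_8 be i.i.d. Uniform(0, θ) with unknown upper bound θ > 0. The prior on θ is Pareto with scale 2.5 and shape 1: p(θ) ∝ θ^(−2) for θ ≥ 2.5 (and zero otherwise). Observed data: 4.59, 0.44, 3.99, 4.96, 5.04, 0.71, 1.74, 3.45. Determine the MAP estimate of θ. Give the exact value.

The Uniform(0, θ) likelihood is θ^(−n) for θ ≥ max(xᵢ), zero otherwise. Here max(xᵢ) = 5.04.
Posterior ∝ θ^(−2) · θ^(−8) = θ^(−10) on θ ≥ max(2.5, 5.04) = 5.04.
This density is strictly decreasing in θ, so the posterior mode lies at the lower boundary of the support.

θ̂_MAP = 5.04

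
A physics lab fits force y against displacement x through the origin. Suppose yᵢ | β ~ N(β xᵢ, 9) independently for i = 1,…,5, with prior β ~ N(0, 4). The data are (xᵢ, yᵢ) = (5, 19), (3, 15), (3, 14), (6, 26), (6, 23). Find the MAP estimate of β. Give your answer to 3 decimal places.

log p(β | y) = −Σ(yᵢ − βxᵢ)²/(2·9) − β²/(2·4) + const.
Setting the derivative to zero: Σxᵢ(yᵢ − βxᵢ)/9 − β/4 = 0, so β = Σxᵢyᵢ / (Σxᵢ² + σ²/τ²).
Σxᵢyᵢ = 5·19 + 3·15 + 3·14 + 6·26 + 6·23 = 476; Σxᵢ² = 115; σ²/τ² = 2.25.
β̂_MAP = 476 / (115 + 2.25) = 476/117.25 ≈ 4.060.

β̂_MAP = 4.060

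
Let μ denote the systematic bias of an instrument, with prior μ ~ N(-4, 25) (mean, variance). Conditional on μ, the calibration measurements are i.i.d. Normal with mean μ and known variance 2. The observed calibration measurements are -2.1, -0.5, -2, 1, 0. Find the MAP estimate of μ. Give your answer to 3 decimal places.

n = 5; x̄ = ((-2.1) + (-0.5) + (-2) + 1 + 0)/5 = -3.6/5 = -0.72.
For a Normal prior and Normal likelihood with known variance, the posterior is Normal; its mode equals its mean, the precision-weighted average.
Prior precision 1/σ₀² = 1/25 = 0.04; data precision n/σ² = 5/2 = 2.5.
μ̂ = (0.04·(-4) + 2.5·(-0.72)) / (0.04 + 2.5) = (-1.96)/2.54 = -98/127 ≈ -0.772.

μ̂_MAP = -0.772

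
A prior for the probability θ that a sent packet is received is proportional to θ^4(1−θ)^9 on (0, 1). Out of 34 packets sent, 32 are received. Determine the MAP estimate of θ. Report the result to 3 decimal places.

The prior density ∝ θ^4(1−θ)^9 is the kernel of Beta(5, 10).
Data: 32 successes in 34 trials. The binomial likelihood contributes θ^32(1−θ)^2, so the posterior is Beta(5+32, 10+2) = Beta(37, 12).
For Beta(a, b) with a, b > 1 the mode is (a−1)/(a+b−2) = 36/47 ≈ 0.766.

θ̂_MAP = 0.766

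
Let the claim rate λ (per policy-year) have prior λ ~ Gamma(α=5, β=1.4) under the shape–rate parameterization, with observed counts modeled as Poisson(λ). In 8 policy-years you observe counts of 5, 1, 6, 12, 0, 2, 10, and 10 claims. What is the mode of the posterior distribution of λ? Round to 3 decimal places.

λ̂_MAP = 5.319

Σxᵢ = 5+1+6+12+0+2+10+10 = 46, with n = 8.
Posterior ∝ λ^4e^(−1.4λ) · λ^46e^(−8λ) = λ^50e^(−9.4λ), i.e. Gamma(shape=51, rate=9.4).
The mode of a Gamma(a, b) with a ≥ 1 (shape–rate) is (a−1)/b = 50/9.4 ≈ 5.319.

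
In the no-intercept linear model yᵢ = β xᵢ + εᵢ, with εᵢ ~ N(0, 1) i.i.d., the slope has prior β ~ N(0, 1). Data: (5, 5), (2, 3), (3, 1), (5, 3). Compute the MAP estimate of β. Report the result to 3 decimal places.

log p(β | y) = −Σ(yᵢ − βxᵢ)²/(2·1) − β²/(2·1) + const.
Setting the derivative to zero: Σxᵢ(yᵢ − βxᵢ)/1 − β/1 = 0, so β = Σxᵢyᵢ / (Σxᵢ² + σ²/τ²).
Σxᵢyᵢ = 5·5 + 2·3 + 3·1 + 5·3 = 49; Σxᵢ² = 63; σ²/τ² = 1.
β̂_MAP = 49 / (63 + 1) = 49/64 ≈ 0.766.

β̂_MAP = 0.766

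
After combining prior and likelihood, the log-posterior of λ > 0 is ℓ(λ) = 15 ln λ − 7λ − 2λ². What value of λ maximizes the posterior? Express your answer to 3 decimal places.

ℓ'(λ) = 15/λ − 7 − 4λ. Setting this to zero and multiplying by λ: 4λ² + 7λ − 15 = 0.
λ = (−7 + √(7² + 4·4·15)) / (2·4) = (−7 + √289) / 8 = (−7 + 17)/8 = 5/4.
ℓ''(λ) = −15/λ² − 4 < 0, confirming a maximum.

λ̂_MAP = 1.250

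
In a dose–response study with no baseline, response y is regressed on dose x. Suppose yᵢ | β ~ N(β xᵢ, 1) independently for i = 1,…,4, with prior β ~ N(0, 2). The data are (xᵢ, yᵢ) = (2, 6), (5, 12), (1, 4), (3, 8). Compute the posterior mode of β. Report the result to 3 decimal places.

β̂_MAP = 2.532

log p(β | y) = −Σ(yᵢ − βxᵢ)²/(2·1) − β²/(2·2) + const.
Setting the derivative to zero: Σxᵢ(yᵢ − βxᵢ)/1 − β/2 = 0, so β = Σxᵢyᵢ / (Σxᵢ² + σ²/τ²).
Σxᵢyᵢ = 2·6 + 5·12 + 1·4 + 3·8 = 100; Σxᵢ² = 39; σ²/τ² = 0.5.
β̂_MAP = 100 / (39 + 0.5) = 100/39.5 ≈ 2.532.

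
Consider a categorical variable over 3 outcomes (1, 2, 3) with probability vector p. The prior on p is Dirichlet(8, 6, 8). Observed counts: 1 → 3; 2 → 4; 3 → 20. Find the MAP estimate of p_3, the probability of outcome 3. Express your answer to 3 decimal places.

MAP estimate: 0.587

The posterior is Dirichlet(αᵢ + nᵢ) = Dirichlet(11, 10, 28).
For a Dirichlet(a₁,…,a_K) with all aᵢ > 1, the mode has j-th component (aⱼ − 1)/(Σaᵢ − K).
Here Σaᵢ = 49 and K = 3, so p_3 = (28 − 1)/(49 − 3) = 27/46 ≈ 0.587.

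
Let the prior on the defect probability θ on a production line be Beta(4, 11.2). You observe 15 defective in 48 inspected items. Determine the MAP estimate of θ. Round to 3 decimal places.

θ̂_MAP = 0.294

Prior: Beta(4, 11.2).
Data: 15 successes in 48 trials. The binomial likelihood contributes θ^15(1−θ)^33, so the posterior is Beta(4+15, 11.2+33) = Beta(19, 44.2).
For Beta(a, b) with a, b > 1 the mode is (a−1)/(a+b−2) = 18/61.2 ≈ 0.294.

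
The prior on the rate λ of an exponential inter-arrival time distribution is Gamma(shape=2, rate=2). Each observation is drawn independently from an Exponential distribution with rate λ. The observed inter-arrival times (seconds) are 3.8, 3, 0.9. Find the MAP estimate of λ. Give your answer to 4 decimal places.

The Exponential(rate=λ) likelihood is ∝ λ^n e^(−λΣtᵢ). Here n = 3 and Σtᵢ = 3.8 + 3 + 0.9 = 7.7.
Posterior ∝ λe^(−2λ) · λ^3e^(−7.7λ) = λ^4e^(−9.7λ), i.e. Gamma(5, 9.7).
Mode = (a−1)/b = 4/9.7 ≈ 0.4124.

λ̂_MAP = 0.4124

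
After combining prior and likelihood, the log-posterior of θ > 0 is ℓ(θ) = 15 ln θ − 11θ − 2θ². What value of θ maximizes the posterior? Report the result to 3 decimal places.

ℓ'(θ) = 15/θ − 11 − 4θ. Setting this to zero and multiplying by θ: 4θ² + 11θ − 15 = 0.
θ = (−11 + √(11² + 4·4·15)) / (2·4) = (−11 + √361) / 8 = (−11 + 19)/8 = 1.
ℓ''(θ) = −15/θ² − 4 < 0, confirming a maximum.

θ̂_MAP = 1.000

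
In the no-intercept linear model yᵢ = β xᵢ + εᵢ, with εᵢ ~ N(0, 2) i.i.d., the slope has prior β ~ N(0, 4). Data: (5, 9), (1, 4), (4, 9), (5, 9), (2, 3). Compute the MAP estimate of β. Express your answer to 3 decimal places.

log p(β | y) = −Σ(yᵢ − βxᵢ)²/(2·2) − β²/(2·4) + const.
Setting the derivative to zero: Σxᵢ(yᵢ − βxᵢ)/2 − β/4 = 0, so β = Σxᵢyᵢ / (Σxᵢ² + σ²/τ²).
Σxᵢyᵢ = 5·9 + 1·4 + 4·9 + 5·9 + 2·3 = 136; Σxᵢ² = 71; σ²/τ² = 0.5.
β̂_MAP = 136 / (71 + 0.5) = 136/71.5 ≈ 1.902.

β̂_MAP = 1.902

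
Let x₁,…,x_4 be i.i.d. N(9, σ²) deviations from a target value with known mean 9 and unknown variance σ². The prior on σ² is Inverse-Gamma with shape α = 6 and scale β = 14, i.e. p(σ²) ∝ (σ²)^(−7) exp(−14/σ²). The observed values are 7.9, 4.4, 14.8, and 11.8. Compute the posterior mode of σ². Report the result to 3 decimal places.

σ̂²_MAP = 5.103

Sum of squared deviations about the known mean: SS = (7.9−9)² + (4.4−9)² + (14.8−9)² + (11.8−9)² = 63.85.
The Normal likelihood contributes (σ²)^(−n/2) exp(−SS/(2σ²)), so the posterior is Inverse-Gamma(α + n/2, β + SS/2) = Inverse-Gamma(8, 45.925).
The mode of Inverse-Gamma(a, b) is b/(a+1) = 45.925/9 ≈ 5.103.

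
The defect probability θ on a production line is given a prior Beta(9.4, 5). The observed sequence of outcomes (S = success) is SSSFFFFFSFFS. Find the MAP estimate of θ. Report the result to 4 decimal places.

Prior: Beta(9.4, 5).
Data: 5 successes in 12 trials (from the sequence). The binomial likelihood contributes θ^5(1−θ)^7, so the posterior is Beta(9.4+5, 5+7) = Beta(14.4, 12).
For Beta(a, b) with a, b > 1 the mode is (a−1)/(a+b−2) = 13.4/24.4 ≈ 0.5492.

θ̂_MAP = 0.5492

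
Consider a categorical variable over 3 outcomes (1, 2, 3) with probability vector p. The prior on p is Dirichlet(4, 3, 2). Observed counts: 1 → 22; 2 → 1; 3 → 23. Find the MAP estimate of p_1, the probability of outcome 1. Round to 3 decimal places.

The posterior is Dirichlet(αᵢ + nᵢ) = Dirichlet(26, 4, 25).
For a Dirichlet(a₁,…,a_K) with all aᵢ > 1, the mode has j-th component (aⱼ − 1)/(Σaᵢ − K).
Here Σaᵢ = 55 and K = 3, so p_1 = (26 − 1)/(55 − 3) = 25/52 ≈ 0.481.

MAP estimate: 0.481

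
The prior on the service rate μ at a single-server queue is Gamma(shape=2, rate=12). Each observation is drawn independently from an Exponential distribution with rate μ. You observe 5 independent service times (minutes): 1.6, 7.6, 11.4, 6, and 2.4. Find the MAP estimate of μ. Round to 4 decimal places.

The Exponential(rate=μ) likelihood is ∝ μ^n e^(−μΣtᵢ). Here n = 5 and Σtᵢ = 1.6 + 7.6 + 11.4 + 6 + 2.4 = 29.
Posterior ∝ μe^(−12μ) · μ^5e^(−29μ) = μ^6e^(−41μ), i.e. Gamma(7, 41).
Mode = (a−1)/b = 6/41 ≈ 0.1463.

μ̂_MAP = 0.1463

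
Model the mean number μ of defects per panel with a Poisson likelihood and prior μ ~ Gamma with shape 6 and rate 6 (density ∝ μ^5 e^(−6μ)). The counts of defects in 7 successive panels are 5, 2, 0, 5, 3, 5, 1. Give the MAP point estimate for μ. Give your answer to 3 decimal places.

Σxᵢ = 5+2+0+5+3+5+1 = 21, with n = 7.
Posterior ∝ μ^5e^(−6μ) · μ^21e^(−7μ) = μ^26e^(−13μ), i.e. Gamma(shape=27, rate=13).
The mode of a Gamma(a, b) with a ≥ 1 (shape–rate) is (a−1)/b = 26/13 ≈ 2.000.

μ̂_MAP = 2.000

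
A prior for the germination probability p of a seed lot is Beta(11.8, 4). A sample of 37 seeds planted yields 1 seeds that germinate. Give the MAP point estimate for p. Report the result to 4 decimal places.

p̂_MAP = 0.2323

Prior: Beta(11.8, 4).
Data: 1 success in 37 trials. The binomial likelihood contributes p(1−p)^36, so the posterior is Beta(11.8+1, 4+36) = Beta(12.8, 40).
For Beta(a, b) with a, b > 1 the mode is (a−1)/(a+b−2) = 11.8/50.8 ≈ 0.2323.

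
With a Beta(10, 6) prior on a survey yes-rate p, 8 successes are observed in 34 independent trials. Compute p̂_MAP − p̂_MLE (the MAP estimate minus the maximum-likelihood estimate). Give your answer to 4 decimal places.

Posterior is Beta(18, 32); MAP = (18−1)/(50−2) = 17/48 ≈ 0.35417.
MLE ignores the prior: p̂_MLE = k/n = 8/34 ≈ 0.23529.
Difference = 17/48 − 8/34 = 97/816 ≈ 0.1189.

MAP − MLE = 0.1189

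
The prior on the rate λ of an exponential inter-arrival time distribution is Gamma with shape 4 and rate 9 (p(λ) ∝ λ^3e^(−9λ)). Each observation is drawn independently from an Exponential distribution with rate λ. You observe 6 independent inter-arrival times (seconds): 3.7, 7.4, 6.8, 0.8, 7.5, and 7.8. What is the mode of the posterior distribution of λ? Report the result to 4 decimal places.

The Exponential(rate=λ) likelihood is ∝ λ^n e^(−λΣtᵢ). Here n = 6 and Σtᵢ = 3.7 + 7.4 + 6.8 + 0.8 + 7.5 + 7.8 = 34.
Posterior ∝ λ^3e^(−9λ) · λ^6e^(−34λ) = λ^9e^(−43λ), i.e. Gamma(10, 43).
Mode = (a−1)/b = 9/43 ≈ 0.2093.

λ̂_MAP = 0.2093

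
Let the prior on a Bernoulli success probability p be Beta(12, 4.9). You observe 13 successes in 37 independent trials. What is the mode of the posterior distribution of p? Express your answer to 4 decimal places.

Prior: Beta(12, 4.9).
Data: 13 successes in 37 trials. The binomial likelihood contributes p^13(1−p)^24, so the posterior is Beta(12+13, 4.9+24) = Beta(25, 28.9).
For Beta(a, b) with a, b > 1 the mode is (a−1)/(a+b−2) = 24/51.9 ≈ 0.4624.

p̂_MAP = 0.4624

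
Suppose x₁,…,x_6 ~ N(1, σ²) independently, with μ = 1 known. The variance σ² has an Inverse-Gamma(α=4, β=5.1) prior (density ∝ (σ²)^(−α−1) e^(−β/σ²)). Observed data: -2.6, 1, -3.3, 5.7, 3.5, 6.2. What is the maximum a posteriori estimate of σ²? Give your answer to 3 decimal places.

Sum of squared deviations about the known mean: SS = (-2.6−1)² + (1−1)² + (-3.3−1)² + (5.7−1)² + (3.5−1)² + (6.2−1)² = 86.83.
The Normal likelihood contributes (σ²)^(−n/2) exp(−SS/(2σ²)), so the posterior is Inverse-Gamma(α + n/2, β + SS/2) = Inverse-Gamma(7, 48.515).
The mode of Inverse-Gamma(a, b) is b/(a+1) = 48.515/8 ≈ 6.064.

σ̂²_MAP = 6.064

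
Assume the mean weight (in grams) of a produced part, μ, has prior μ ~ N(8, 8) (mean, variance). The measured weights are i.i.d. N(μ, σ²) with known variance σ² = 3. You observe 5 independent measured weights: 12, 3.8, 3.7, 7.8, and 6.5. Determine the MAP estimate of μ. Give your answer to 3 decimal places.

μ̂_MAP = 6.847

n = 5; x̄ = (12 + 3.8 + 3.7 + 7.8 + 6.5)/5 = 33.8/5 = 6.76.
For a Normal prior and Normal likelihood with known variance, the posterior is Normal; its mode equals its mean, the precision-weighted average.
Prior precision 1/σ₀² = 1/8 = 0.125; data precision n/σ² = 5/3.
μ̂ = (0.125·8 + (5/3)·6.76) / (0.125 + 5/3) = (184/15)/(43/24) = 1472/215 ≈ 6.847.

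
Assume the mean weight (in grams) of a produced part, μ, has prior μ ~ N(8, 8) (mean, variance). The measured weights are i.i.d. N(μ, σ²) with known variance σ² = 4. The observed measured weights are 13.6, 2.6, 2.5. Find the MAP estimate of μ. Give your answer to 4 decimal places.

μ̂_MAP = 6.4857

n = 3; x̄ = (13.6 + 2.6 + 2.5)/3 = 18.7/3 = 187/30 ≈ 6.2333.
For a Normal prior and Normal likelihood with known variance, the posterior is Normal; its mode equals its mean, the precision-weighted average.
Prior precision 1/σ₀² = 1/8 = 0.125; data precision n/σ² = 3/4 = 0.75.
μ̂ = (0.125·8 + 0.75·(187/30)) / (0.125 + 0.75) = 5.675/0.875 = 227/35 ≈ 6.4857.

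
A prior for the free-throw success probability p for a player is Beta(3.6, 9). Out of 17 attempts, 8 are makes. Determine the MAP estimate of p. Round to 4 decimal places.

p̂_MAP = 0.3841

Prior: Beta(3.6, 9).
Data: 8 successes in 17 trials. The binomial likelihood contributes p^8(1−p)^9, so the posterior is Beta(3.6+8, 9+9) = Beta(11.6, 18).
For Beta(a, b) with a, b > 1 the mode is (a−1)/(a+b−2) = 10.6/27.6 ≈ 0.3841.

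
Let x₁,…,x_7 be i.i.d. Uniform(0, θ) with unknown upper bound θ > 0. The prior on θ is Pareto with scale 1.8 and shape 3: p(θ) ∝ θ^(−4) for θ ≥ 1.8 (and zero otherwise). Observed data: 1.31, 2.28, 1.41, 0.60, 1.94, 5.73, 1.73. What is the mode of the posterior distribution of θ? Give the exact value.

The Uniform(0, θ) likelihood is θ^(−n) for θ ≥ max(xᵢ), zero otherwise. Here max(xᵢ) = 5.73.
Posterior ∝ θ^(−4) · θ^(−7) = θ^(−11) on θ ≥ max(1.8, 5.73) = 5.73.
This density is strictly decreasing in θ, so the posterior mode lies at the lower boundary of the support.

θ̂_MAP = 5.73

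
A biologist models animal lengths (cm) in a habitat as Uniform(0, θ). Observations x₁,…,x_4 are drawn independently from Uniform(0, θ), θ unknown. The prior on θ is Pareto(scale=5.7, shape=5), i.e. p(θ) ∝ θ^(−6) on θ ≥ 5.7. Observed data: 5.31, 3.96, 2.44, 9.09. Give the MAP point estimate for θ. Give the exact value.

The Uniform(0, θ) likelihood is θ^(−n) for θ ≥ max(xᵢ), zero otherwise. Here max(xᵢ) = 9.09.
Posterior ∝ θ^(−6) · θ^(−4) = θ^(−10) on θ ≥ max(5.7, 9.09) = 9.09.
This density is strictly decreasing in θ, so the posterior mode lies at the lower boundary of the support.

θ̂_MAP = 9.09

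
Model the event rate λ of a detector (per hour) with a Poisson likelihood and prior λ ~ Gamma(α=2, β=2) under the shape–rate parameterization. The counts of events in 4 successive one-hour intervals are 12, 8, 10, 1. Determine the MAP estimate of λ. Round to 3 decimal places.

λ̂_MAP = 5.333

Σxᵢ = 12+8+10+1 = 31, with n = 4.
Posterior ∝ λe^(−2λ) · λ^31e^(−4λ) = λ^32e^(−6λ), i.e. Gamma(shape=33, rate=6).
The mode of a Gamma(a, b) with a ≥ 1 (shape–rate) is (a−1)/b = 32/6 ≈ 5.333.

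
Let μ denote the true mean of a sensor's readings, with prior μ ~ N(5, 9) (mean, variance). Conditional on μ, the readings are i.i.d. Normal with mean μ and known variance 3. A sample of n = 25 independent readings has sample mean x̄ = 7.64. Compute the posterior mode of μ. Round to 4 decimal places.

n = 25, x̄ = 7.64.
For a Normal prior and Normal likelihood with known variance, the posterior is Normal; its mode equals its mean, the precision-weighted average.
Prior precision 1/σ₀² = 1/9; data precision n/σ² = 25/3.
μ̂ = ((1/9)·5 + (25/3)·7.64) / (1/9 + 25/3) = (578/9)/(76/9) = 289/38 ≈ 7.6053.

μ̂_MAP = 7.6053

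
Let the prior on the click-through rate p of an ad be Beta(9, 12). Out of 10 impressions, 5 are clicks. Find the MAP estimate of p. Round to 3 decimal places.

p̂_MAP = 0.448

Prior: Beta(9, 12).
Data: 5 successes in 10 trials. The binomial likelihood contributes p^5(1−p)^5, so the posterior is Beta(9+5, 12+5) = Beta(14, 17).
For Beta(a, b) with a, b > 1 the mode is (a−1)/(a+b−2) = 13/29 ≈ 0.448.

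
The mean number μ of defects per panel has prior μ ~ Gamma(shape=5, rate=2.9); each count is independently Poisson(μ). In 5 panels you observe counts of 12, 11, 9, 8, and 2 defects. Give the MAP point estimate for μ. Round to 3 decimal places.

μ̂_MAP = 5.823

Σxᵢ = 12+11+9+8+2 = 42, with n = 5.
Posterior ∝ μ^4e^(−2.9μ) · μ^42e^(−5μ) = μ^46e^(−7.9μ), i.e. Gamma(shape=47, rate=7.9).
The mode of a Gamma(a, b) with a ≥ 1 (shape–rate) is (a−1)/b = 46/7.9 ≈ 5.823.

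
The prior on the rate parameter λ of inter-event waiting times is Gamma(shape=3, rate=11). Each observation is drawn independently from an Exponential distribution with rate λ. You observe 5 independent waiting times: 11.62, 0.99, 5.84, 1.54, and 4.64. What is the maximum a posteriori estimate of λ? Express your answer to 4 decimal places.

λ̂_MAP = 0.1965

The Exponential(rate=λ) likelihood is ∝ λ^n e^(−λΣtᵢ). Here n = 5 and Σtᵢ = 11.62 + 0.99 + 5.84 + 1.54 + 4.64 = 24.63.
Posterior ∝ λ^2e^(−11λ) · λ^5e^(−24.63λ) = λ^7e^(−35.63λ), i.e. Gamma(8, 35.63).
Mode = (a−1)/b = 7/35.63 ≈ 0.1965.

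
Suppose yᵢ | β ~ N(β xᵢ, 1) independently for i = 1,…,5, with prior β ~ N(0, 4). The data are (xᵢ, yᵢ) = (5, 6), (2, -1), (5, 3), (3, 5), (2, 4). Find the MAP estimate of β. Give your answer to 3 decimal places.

log p(β | y) = −Σ(yᵢ − βxᵢ)²/(2·1) − β²/(2·4) + const.
Setting the derivative to zero: Σxᵢ(yᵢ − βxᵢ)/1 − β/4 = 0, so β = Σxᵢyᵢ / (Σxᵢ² + σ²/τ²).
Σxᵢyᵢ = 5·6 + 2·(-1) + 5·3 + 3·5 + 2·4 = 66; Σxᵢ² = 67; σ²/τ² = 0.25.
β̂_MAP = 66 / (67 + 0.25) = 66/67.25 ≈ 0.981.

β̂_MAP = 0.981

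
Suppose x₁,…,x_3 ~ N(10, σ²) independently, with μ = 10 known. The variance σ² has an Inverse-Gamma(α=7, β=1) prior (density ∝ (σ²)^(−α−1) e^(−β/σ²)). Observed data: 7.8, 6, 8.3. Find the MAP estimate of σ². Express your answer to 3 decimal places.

Sum of squared deviations about the known mean: SS = (7.8−10)² + (6−10)² + (8.3−10)² = 23.73.
The Normal likelihood contributes (σ²)^(−n/2) exp(−SS/(2σ²)), so the posterior is Inverse-Gamma(α + n/2, β + SS/2) = Inverse-Gamma(8.5, 12.865).
The mode of Inverse-Gamma(a, b) is b/(a+1) = 12.865/9.5 ≈ 1.354.

σ̂²_MAP = 1.354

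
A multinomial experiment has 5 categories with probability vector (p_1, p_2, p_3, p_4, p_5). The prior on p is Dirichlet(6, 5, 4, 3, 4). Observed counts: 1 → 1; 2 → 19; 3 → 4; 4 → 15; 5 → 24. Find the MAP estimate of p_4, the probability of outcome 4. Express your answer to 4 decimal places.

The posterior is Dirichlet(αᵢ + nᵢ) = Dirichlet(7, 24, 8, 18, 28).
For a Dirichlet(a₁,…,a_K) with all aᵢ > 1, the mode has j-th component (aⱼ − 1)/(Σaᵢ − K).
Here Σaᵢ = 85 and K = 5, so p_4 = (18 − 1)/(85 − 5) = 17/80 ≈ 0.2125.

MAP estimate: 0.2125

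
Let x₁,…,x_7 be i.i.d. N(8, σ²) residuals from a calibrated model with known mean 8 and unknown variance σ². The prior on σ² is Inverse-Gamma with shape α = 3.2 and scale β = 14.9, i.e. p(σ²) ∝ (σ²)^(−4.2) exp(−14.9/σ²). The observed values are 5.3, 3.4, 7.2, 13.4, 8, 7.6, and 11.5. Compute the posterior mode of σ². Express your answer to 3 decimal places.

σ̂²_MAP = 6.523

Sum of squared deviations about the known mean: SS = (5.3−8)² + (3.4−8)² + (7.2−8)² + (13.4−8)² + (8−8)² + (7.6−8)² + (11.5−8)² = 70.66.
The Normal likelihood contributes (σ²)^(−n/2) exp(−SS/(2σ²)), so the posterior is Inverse-Gamma(α + n/2, β + SS/2) = Inverse-Gamma(6.7, 50.23).
The mode of Inverse-Gamma(a, b) is b/(a+1) = 50.23/7.7 ≈ 6.523.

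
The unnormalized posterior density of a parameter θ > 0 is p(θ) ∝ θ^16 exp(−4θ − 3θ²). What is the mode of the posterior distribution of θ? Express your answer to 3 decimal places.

θ̂_MAP = 1.333

ℓ'(θ) = 16/θ − 4 − 6θ. Setting this to zero and multiplying by θ: 6θ² + 4θ − 16 = 0.
θ = (−4 + √(4² + 4·6·16)) / (2·6) = (−4 + √400) / 12 = (−4 + 20)/12 = 4/3.
ℓ''(θ) = −16/θ² − 6 < 0, confirming a maximum.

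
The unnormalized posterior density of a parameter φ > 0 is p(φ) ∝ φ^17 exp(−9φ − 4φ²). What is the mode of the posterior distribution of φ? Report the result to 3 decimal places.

ℓ'(φ) = 17/φ − 9 − 8φ. Setting this to zero and multiplying by φ: 8φ² + 9φ − 17 = 0.
φ = (−9 + √(9² + 4·8·17)) / (2·8) = (−9 + √625) / 16 = (−9 + 25)/16 = 1.
ℓ''(φ) = −17/φ² − 8 < 0, confirming a maximum.

φ̂_MAP = 1.000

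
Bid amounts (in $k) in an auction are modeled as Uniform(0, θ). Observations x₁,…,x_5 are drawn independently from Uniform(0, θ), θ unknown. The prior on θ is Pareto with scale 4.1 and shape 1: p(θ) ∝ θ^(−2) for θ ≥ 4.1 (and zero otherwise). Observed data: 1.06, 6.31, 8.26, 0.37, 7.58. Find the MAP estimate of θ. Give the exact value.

The Uniform(0, θ) likelihood is θ^(−n) for θ ≥ max(xᵢ), zero otherwise. Here max(xᵢ) = 8.26.
Posterior ∝ θ^(−2) · θ^(−5) = θ^(−7) on θ ≥ max(4.1, 8.26) = 8.26.
This density is strictly decreasing in θ, so the posterior mode lies at the lower boundary of the support.

θ̂_MAP = 8.26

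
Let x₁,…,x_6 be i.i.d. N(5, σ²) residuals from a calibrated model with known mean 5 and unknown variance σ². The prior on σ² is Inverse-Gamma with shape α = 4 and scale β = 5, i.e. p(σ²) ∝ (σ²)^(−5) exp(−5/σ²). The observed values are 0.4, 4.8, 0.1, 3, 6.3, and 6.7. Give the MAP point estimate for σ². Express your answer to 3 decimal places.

σ̂²_MAP = 3.987

Sum of squared deviations about the known mean: SS = (0.4−5)² + (4.8−5)² + (0.1−5)² + (3−5)² + (6.3−5)² + (6.7−5)² = 53.79.
The Normal likelihood contributes (σ²)^(−n/2) exp(−SS/(2σ²)), so the posterior is Inverse-Gamma(α + n/2, β + SS/2) = Inverse-Gamma(7, 31.895).
The mode of Inverse-Gamma(a, b) is b/(a+1) = 31.895/8 ≈ 3.987.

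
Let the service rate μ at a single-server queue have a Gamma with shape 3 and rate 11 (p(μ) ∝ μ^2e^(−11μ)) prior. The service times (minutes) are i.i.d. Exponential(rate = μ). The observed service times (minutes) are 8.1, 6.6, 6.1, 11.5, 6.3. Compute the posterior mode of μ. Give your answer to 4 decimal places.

μ̂_MAP = 0.1411

The Exponential(rate=μ) likelihood is ∝ μ^n e^(−μΣtᵢ). Here n = 5 and Σtᵢ = 8.1 + 6.6 + 6.1 + 11.5 + 6.3 = 38.6.
Posterior ∝ μ^2e^(−11μ) · μ^5e^(−38.6μ) = μ^7e^(−49.6μ), i.e. Gamma(8, 49.6).
Mode = (a−1)/b = 7/49.6 ≈ 0.1411.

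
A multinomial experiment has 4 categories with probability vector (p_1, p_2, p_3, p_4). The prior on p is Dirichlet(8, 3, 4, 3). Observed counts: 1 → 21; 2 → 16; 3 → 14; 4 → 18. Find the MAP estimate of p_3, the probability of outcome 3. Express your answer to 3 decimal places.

The posterior is Dirichlet(αᵢ + nᵢ) = Dirichlet(29, 19, 18, 21).
For a Dirichlet(a₁,…,a_K) with all aᵢ > 1, the mode has j-th component (aⱼ − 1)/(Σaᵢ − K).
Here Σaᵢ = 87 and K = 4, so p_3 = (18 − 1)/(87 − 4) = 17/83 ≈ 0.205.

MAP estimate: 0.205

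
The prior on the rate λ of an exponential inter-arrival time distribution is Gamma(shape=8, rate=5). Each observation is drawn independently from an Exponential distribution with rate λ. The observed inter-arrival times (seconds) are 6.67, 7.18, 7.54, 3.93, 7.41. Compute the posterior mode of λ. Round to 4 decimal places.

λ̂_MAP = 0.3180

The Exponential(rate=λ) likelihood is ∝ λ^n e^(−λΣtᵢ). Here n = 5 and Σtᵢ = 6.67 + 7.18 + 7.54 + 3.93 + 7.41 = 32.73.
Posterior ∝ λ^7e^(−5λ) · λ^5e^(−32.73λ) = λ^12e^(−37.73λ), i.e. Gamma(13, 37.73).
Mode = (a−1)/b = 12/37.73 ≈ 0.3180.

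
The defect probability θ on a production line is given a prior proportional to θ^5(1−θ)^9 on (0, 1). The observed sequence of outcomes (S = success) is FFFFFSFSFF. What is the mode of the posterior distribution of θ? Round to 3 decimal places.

θ̂_MAP = 0.292

The prior density ∝ θ^5(1−θ)^9 is the kernel of Beta(6, 10).
Data: 2 successes in 10 trials (from the sequence). The binomial likelihood contributes θ^2(1−θ)^8, so the posterior is Beta(6+2, 10+8) = Beta(8, 18).
For Beta(a, b) with a, b > 1 the mode is (a−1)/(a+b−2) = 7/24 ≈ 0.292.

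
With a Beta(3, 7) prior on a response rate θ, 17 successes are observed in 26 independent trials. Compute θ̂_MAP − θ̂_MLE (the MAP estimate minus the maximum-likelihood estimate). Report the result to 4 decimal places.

MAP − MLE = -0.0950

Posterior is Beta(20, 16); MAP = (20−1)/(36−2) = 19/34 ≈ 0.55882.
MLE ignores the prior: θ̂_MLE = k/n = 17/26 ≈ 0.65385.
Difference = 19/34 − 17/26 = -21/221 ≈ -0.0950.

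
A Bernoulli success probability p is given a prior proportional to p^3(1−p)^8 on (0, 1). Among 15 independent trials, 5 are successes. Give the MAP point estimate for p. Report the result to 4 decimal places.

p̂_MAP = 0.3077

The prior density ∝ p^3(1−p)^8 is the kernel of Beta(4, 9).
Data: 5 successes in 15 trials. The binomial likelihood contributes p^5(1−p)^10, so the posterior is Beta(4+5, 9+10) = Beta(9, 19).
For Beta(a, b) with a, b > 1 the mode is (a−1)/(a+b−2) = 8/26 ≈ 0.3077.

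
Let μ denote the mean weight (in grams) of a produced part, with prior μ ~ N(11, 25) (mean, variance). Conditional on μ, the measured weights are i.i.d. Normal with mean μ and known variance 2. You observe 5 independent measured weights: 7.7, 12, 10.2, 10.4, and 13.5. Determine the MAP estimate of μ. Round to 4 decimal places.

μ̂_MAP = 10.7638

n = 5; x̄ = (7.7 + 12 + 10.2 + 10.4 + 13.5)/5 = 53.8/5 = 10.76.
For a Normal prior and Normal likelihood with known variance, the posterior is Normal; its mode equals its mean, the precision-weighted average.
Prior precision 1/σ₀² = 1/25 = 0.04; data precision n/σ² = 5/2 = 2.5.
μ̂ = (0.04·11 + 2.5·10.76) / (0.04 + 2.5) = 27.34/2.54 = 1367/127 ≈ 10.7638.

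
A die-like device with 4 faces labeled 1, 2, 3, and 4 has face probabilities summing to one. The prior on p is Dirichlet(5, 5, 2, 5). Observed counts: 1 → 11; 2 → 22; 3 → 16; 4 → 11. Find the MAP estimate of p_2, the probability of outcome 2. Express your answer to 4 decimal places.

MAP estimate: 0.3562

The posterior is Dirichlet(αᵢ + nᵢ) = Dirichlet(16, 27, 18, 16).
For a Dirichlet(a₁,…,a_K) with all aᵢ > 1, the mode has j-th component (aⱼ − 1)/(Σaᵢ − K).
Here Σaᵢ = 77 and K = 4, so p_2 = (27 − 1)/(77 − 4) = 26/73 ≈ 0.3562.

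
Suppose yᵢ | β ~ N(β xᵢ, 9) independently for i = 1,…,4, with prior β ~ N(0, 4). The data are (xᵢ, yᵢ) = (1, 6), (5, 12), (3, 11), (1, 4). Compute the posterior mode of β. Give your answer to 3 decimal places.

log p(β | y) = −Σ(yᵢ − βxᵢ)²/(2·9) − β²/(2·4) + const.
Setting the derivative to zero: Σxᵢ(yᵢ − βxᵢ)/9 − β/4 = 0, so β = Σxᵢyᵢ / (Σxᵢ² + σ²/τ²).
Σxᵢyᵢ = 1·6 + 5·12 + 3·11 + 1·4 = 103; Σxᵢ² = 36; σ²/τ² = 2.25.
β̂_MAP = 103 / (36 + 2.25) = 103/38.25 ≈ 2.693.

β̂_MAP = 2.693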